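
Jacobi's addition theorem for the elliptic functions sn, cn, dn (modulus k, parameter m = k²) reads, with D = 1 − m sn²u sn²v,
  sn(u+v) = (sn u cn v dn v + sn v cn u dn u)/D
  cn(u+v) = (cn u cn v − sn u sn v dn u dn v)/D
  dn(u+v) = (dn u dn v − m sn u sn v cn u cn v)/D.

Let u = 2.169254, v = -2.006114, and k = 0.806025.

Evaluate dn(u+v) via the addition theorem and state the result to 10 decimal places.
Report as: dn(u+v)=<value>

dn(u+v)=0.9914429402

sn u = 0.995377064237674, cn u = -0.09604426057599373, dn u = 0.5969226402167636
sn v = -0.9999997955113027, cn v = 0.0006395133718172843, dn v = 0.5918817154448121
m = k² = 0.649676300625
D = 1 − m·sn²u·sn²v = 0.356316901655269
dn(u+v) = (dn u·dn v − m·sn u·sn v·cn u·cn v)/D = 0.3532678766111208/0.356316901655269 = 0.9914429401749286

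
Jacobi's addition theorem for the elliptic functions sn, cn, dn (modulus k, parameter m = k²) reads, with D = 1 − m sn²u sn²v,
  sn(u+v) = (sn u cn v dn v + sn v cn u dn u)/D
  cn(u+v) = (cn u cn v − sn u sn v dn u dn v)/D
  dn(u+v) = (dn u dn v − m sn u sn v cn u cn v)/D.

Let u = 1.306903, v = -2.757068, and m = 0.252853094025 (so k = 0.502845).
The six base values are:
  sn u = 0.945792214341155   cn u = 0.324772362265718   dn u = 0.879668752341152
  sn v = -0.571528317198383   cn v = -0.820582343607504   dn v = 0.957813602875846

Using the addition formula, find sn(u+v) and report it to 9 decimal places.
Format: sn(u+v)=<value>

m = k² = 0.252853094025
D = 1 − m·sn²u·sn²v = 0.9261185776987501
sn(u+v) = (sn u·cn v·dn v + sn v·cn u·dn u)/D = -0.9066406368848243/0.9261185776987501 = -0.9789681998796253

sn(u+v)=-0.978968200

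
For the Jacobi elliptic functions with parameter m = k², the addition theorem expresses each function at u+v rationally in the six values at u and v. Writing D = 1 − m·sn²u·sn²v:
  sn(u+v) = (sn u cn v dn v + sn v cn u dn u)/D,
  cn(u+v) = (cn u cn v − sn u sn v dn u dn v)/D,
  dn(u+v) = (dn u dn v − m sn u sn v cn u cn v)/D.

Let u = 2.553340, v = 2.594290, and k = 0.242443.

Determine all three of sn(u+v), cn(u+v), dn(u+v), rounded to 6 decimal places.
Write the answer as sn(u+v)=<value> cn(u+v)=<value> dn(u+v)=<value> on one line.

sn u = 0.592119624925053, cn u = -0.80585007897165, dn u = 0.9896423029740348
sn v = 0.5589653130305795, cn v = -0.8291910388014491, dn v = 0.9907749901371756
m = k² = 0.058778608249
D = 1 − m·sn²u·sn²v = 0.9935611556612533
sn(u+v) = (sn u·cn v·dn v + sn v·cn u·dn u)/D = -0.9322276862787682/0.9935611556612533 = -0.9382690546696491
cn(u+v) = (cn u·cn v − sn u·sn v·dn u·dn v)/D = 0.3436790813742665/0.9935611556612533 = 0.3459063183136773
dn(u+v) = (dn u·dn v − m·sn u·sn v·cn u·cn v)/D = 0.9675134681823123/0.9935611556612533 = 0.9737835086139159

sn(u+v)=-0.938269 cn(u+v)=0.345906 dn(u+v)=0.973784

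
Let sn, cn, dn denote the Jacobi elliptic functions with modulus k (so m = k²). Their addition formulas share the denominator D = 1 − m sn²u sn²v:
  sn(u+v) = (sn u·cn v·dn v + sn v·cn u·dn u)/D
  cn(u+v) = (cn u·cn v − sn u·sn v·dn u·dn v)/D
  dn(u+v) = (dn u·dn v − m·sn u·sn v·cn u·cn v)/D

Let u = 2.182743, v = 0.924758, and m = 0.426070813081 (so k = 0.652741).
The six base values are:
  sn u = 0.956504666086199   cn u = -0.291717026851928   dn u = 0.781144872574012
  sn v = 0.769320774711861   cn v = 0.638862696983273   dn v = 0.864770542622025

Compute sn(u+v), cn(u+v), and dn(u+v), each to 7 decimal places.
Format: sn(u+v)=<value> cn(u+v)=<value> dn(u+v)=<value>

sn(u+v)=0.4590379 cn(u+v)=-0.8884167 dn(u+v)=0.9540546

m = k² = 0.426070813081
D = 1 − m·sn²u·sn²v = 0.7692876241939123
sn(u+v) = (sn u·cn v·dn v + sn v·cn u·dn u)/D = 0.3531321568721847/0.7692876241939123 = 0.4590378757778789
cn(u+v) = (cn u·cn v − sn u·sn v·dn u·dn v)/D = -0.6834479706025271/0.7692876241939123 = -0.8884166976151071
dn(u+v) = (dn u·dn v − m·sn u·sn v·cn u·cn v)/D = 0.7339423885904696/0.7692876241939123 = 0.9540545896075233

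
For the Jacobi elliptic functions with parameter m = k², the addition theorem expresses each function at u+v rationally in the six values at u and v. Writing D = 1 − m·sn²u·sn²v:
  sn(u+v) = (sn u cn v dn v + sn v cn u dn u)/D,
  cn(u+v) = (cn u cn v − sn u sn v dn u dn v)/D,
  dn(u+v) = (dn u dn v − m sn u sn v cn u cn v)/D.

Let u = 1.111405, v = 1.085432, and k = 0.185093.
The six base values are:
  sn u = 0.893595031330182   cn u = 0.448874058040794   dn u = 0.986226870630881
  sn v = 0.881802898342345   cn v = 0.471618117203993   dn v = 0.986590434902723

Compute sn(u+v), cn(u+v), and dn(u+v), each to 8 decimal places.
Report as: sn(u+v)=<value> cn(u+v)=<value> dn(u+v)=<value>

sn(u+v)=0.82367212 cn(u+v)=-0.56706634 dn(u+v)=0.98831027

m = k² = 0.034259418649
D = 1 − m·sn²u·sn²v = 0.9787281861604838
sn(u+v) = (sn u·cn v·dn v + sn v·cn u·dn u)/D = 0.8061511247391662/0.9787281861604838 = 0.8236721248436388
cn(u+v) = (cn u·cn v − sn u·sn v·dn u·dn v)/D = -0.5550038076146576/0.9787281861604838 = -0.5670663371736723
dn(u+v) = (dn u·dn v − m·sn u·sn v·cn u·cn v)/D = 0.9672871155280672/0.9787281861604838 = 0.9883102675551836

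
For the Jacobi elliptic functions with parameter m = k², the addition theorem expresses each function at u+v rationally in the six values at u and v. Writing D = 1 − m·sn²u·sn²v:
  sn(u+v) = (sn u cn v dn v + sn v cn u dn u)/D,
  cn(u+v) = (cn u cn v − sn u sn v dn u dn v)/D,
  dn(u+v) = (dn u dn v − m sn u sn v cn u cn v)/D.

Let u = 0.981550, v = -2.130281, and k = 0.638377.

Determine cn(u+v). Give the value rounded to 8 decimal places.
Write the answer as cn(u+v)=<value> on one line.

cn(u+v)=0.48015141

sn u = 0.8009813217279358, cn u = 0.5986893370045679, dn u = 0.8593856072738909
sn v = -0.9638637047957527, cn v = -0.266395868168795, dn v = 0.7882864631191907
m = k² = 0.407525194129
D = 1 − m·sn²u·sn²v = 0.7570983336463074
cn(u+v) = (cn u·cn v − sn u·sn v·dn u·dn v)/D = 0.3635218360967476/0.7570983336463074 = 0.4801514148709956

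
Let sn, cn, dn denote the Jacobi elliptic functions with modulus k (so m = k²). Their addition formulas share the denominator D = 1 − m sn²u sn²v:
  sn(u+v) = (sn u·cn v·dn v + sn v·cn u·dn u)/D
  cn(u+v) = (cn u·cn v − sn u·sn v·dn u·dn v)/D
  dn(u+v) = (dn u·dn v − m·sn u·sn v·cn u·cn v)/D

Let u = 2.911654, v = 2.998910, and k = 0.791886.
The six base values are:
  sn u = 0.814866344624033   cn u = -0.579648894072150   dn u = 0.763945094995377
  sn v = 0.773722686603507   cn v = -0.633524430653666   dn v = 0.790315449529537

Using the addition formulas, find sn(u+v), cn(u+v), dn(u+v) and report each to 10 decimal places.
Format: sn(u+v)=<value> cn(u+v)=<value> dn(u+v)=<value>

m = k² = 0.627083436996
D = 1 − m·sn²u·sn²v = 0.7507307227591489
sn(u+v) = (sn u·cn v·dn v + sn v·cn u·dn u)/D = -0.7506104847027967/0.7507307227591489 = -0.9998398386362686
cn(u+v) = (cn u·cn v − sn u·sn v·dn u·dn v)/D = -0.01343571169334358/0.7507307227591489 = -0.01789684541477605
dn(u+v) = (dn u·dn v − m·sn u·sn v·cn u·cn v)/D = 0.4585713835456995/0.7507307227591489 = 0.6108333782588773

sn(u+v)=-0.9998398386 cn(u+v)=-0.0178968454 dn(u+v)=0.6108333783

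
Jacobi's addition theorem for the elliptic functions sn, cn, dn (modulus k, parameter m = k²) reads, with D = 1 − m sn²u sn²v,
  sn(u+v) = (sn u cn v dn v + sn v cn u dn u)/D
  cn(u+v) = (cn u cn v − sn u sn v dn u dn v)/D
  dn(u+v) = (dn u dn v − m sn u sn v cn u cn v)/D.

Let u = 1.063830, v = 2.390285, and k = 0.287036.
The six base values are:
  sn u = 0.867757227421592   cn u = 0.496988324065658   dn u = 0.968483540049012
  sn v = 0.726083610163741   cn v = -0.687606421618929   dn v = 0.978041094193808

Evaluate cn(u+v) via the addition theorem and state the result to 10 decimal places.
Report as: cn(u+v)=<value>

m = k² = 0.082389665296
D = 1 − m·sn²u·sn²v = 0.9672928664126298
cn(u+v) = (cn u·cn v − sn u·sn v·dn u·dn v)/D = -0.9385397913076968/0.9672928664126298 = -0.970274695386136

cn(u+v)=-0.9702746954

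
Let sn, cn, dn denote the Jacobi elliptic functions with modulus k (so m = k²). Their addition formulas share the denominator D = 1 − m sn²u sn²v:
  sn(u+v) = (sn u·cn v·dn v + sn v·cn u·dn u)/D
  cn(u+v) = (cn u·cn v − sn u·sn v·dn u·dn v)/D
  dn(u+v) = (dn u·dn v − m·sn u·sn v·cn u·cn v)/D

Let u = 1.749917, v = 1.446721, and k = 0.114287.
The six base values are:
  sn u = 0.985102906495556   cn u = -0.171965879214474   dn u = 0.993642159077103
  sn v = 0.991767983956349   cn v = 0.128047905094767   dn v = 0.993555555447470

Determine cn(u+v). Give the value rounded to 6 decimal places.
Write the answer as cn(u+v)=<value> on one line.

cn(u+v)=-0.999001

m = k² = 0.013061518369
D = 1 − m·sn²u·sn²v = 0.9875325672251322
cn(u+v) = (cn u·cn v − sn u·sn v·dn u·dn v)/D = -0.9865456742641319/0.9875325672251322 = -0.999000647681146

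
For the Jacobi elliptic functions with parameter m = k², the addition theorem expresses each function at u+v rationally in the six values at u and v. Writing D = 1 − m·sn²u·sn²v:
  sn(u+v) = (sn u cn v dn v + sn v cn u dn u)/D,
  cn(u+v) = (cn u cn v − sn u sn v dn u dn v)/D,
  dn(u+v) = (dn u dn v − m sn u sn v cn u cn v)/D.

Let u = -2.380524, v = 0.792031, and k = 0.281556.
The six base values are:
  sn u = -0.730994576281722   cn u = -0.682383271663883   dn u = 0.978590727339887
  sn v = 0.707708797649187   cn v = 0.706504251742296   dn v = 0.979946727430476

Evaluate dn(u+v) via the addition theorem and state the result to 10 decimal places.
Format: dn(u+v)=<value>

m = k² = 0.079273781136
D = 1 − m·sn²u·sn²v = 0.9787838258548067
dn(u+v) = (dn u·dn v − m·sn u·sn v·cn u·cn v)/D = 0.9391951963080131/0.9787838258548067 = 0.9595532450567219

dn(u+v)=0.9595532451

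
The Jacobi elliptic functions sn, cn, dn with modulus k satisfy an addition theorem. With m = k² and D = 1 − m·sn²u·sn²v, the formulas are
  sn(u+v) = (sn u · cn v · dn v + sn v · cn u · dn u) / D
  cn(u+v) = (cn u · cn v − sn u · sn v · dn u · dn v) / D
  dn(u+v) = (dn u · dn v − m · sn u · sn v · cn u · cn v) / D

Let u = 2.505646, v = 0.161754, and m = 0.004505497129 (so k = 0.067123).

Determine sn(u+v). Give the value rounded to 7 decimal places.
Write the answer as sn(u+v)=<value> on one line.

sn u = 0.5966445326466432, cn u = -0.8025056396455222, dn u = 0.9991977341666033
sn v = 0.1610464371637573, cn v = 0.9869468299137801, dn v = 0.9999415711078102
m = k² = 0.004505497129
D = 1 − m·sn²u·sn²v = 0.9999584016321881
sn(u+v) = (sn u·cn v·dn v + sn v·cn u·dn u)/D = 0.4596850351604819/0.9999584016321881 = 0.4597041581031354

sn(u+v)=0.4597042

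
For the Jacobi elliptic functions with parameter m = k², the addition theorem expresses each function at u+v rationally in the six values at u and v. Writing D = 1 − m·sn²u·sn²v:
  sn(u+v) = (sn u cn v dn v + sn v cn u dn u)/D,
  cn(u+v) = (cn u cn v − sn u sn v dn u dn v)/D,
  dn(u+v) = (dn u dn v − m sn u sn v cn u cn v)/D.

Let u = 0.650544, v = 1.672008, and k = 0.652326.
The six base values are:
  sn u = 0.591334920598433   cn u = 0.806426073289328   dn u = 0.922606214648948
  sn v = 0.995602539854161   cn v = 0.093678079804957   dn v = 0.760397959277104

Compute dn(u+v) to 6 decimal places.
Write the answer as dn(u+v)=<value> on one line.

dn(u+v)=0.800722

m = k² = 0.425529210276
D = 1 − m·sn²u·sn²v = 0.8525080144591554
dn(u+v) = (dn u·dn v − m·sn u·sn v·cn u·cn v)/D = 0.6826222050978562/0.8525080144591554 = 0.8007223316615064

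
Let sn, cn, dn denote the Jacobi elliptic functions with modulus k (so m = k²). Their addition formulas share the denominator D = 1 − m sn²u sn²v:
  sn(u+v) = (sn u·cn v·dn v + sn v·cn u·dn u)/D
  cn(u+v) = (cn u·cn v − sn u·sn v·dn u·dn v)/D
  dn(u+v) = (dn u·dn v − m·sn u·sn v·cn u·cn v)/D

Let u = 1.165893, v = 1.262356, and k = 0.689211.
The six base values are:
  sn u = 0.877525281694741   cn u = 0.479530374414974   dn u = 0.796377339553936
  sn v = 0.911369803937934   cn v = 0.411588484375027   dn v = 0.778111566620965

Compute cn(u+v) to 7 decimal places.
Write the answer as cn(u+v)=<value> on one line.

cn(u+v)=-0.4283536

m = k² = 0.475011802521
D = 1 − m·sn²u·sn²v = 0.6961823880431091
cn(u+v) = (cn u·cn v − sn u·sn v·dn u·dn v)/D = -0.2982122650406516/0.6961823880431091 = -0.4283536472085899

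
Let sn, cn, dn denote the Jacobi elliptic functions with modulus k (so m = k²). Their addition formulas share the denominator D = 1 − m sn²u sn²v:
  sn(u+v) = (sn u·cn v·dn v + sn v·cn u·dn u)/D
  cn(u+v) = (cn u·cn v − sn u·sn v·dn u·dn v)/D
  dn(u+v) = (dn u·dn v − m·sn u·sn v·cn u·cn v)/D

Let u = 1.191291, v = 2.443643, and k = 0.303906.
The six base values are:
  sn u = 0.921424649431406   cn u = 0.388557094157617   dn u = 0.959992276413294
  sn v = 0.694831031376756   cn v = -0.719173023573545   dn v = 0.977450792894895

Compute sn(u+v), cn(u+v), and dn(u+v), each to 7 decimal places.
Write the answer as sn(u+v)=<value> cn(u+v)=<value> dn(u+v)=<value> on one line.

sn(u+v)=-0.4038292 cn(u+v)=-0.9148344 dn(u+v)=0.9924406

m = k² = 0.092358856836
D = 1 − m·sn²u·sn²v = 0.962142091881514
sn(u+v) = (sn u·cn v·dn v + sn v·cn u·dn u)/D = -0.3885410287643019/0.962142091881514 = -0.4038291558417237
cn(u+v) = (cn u·cn v − sn u·sn v·dn u·dn v)/D = -0.8802007009409352/0.962142091881514 = -0.9148344182922726
dn(u+v) = (dn u·dn v − m·sn u·sn v·cn u·cn v)/D = 0.9548688550815066/0.962142091881514 = 0.9924405793475013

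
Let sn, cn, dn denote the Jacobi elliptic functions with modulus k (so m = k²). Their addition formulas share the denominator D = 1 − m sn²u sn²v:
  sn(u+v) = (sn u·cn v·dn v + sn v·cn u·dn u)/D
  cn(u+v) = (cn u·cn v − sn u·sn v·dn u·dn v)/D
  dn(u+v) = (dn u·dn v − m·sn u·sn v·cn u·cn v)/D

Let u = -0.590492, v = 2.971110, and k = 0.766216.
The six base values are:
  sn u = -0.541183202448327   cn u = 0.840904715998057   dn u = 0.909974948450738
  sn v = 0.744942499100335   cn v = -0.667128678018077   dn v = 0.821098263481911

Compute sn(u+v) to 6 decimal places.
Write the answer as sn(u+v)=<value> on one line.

sn(u+v)=0.957880

m = k² = 0.587086958656
D = 1 − m·sn²u·sn²v = 0.9045806282392447
sn(u+v) = (sn u·cn v·dn v + sn v·cn u·dn u)/D = 0.8664800182375192/0.9045806282392447 = 0.9578803604540063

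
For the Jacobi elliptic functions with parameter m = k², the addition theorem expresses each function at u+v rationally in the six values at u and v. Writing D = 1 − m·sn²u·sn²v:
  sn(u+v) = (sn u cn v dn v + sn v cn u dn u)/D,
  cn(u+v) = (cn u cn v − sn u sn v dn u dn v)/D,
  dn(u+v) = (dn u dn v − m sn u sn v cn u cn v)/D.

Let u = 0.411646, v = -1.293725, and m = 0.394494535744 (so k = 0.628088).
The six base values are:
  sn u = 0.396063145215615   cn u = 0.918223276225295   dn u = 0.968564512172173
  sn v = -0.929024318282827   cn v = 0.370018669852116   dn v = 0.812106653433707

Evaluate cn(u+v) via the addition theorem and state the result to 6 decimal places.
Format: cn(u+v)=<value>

cn(u+v)=0.664684

m = k² = 0.394494535744
D = 1 − m·sn²u·sn²v = 0.9465898225849456
cn(u+v) = (cn u·cn v − sn u·sn v·dn u·dn v)/D = 0.6291828183510364/0.9465898225849456 = 0.6646836922806387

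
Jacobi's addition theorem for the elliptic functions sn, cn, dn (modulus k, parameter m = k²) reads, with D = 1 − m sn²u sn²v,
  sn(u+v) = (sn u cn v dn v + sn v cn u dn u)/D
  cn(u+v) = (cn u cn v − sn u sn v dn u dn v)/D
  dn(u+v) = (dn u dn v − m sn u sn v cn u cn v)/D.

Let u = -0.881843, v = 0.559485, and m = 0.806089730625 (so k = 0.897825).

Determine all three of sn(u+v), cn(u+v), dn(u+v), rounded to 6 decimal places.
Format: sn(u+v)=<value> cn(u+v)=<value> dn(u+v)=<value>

sn(u+v)=-0.312636 cn(u+v)=0.949873 dn(u+v)=0.959798

sn u = -0.7202008997909104, cn u = 0.6937655684309816, dn u = 0.7628170506862226
sn v = 0.5120715087973513, cn v = 0.858942821076004, dn v = 0.8880480750532185
m = k² = 0.806089730625
D = 1 − m·sn²u·sn²v = 0.8903643153199382
sn(u+v) = (sn u·cn v·dn v + sn v·cn u·dn u)/D = -0.2783601159506529/0.8903643153199382 = -0.3126361997679889
cn(u+v) = (cn u·cn v − sn u·sn v·dn u·dn v)/D = 0.8457329719498238/0.8903643153199382 = 0.949872942342622
dn(u+v) = (dn u·dn v − m·sn u·sn v·cn u·cn v)/D = 0.854569641298505/0.8903643153199382 = 0.9597977216679321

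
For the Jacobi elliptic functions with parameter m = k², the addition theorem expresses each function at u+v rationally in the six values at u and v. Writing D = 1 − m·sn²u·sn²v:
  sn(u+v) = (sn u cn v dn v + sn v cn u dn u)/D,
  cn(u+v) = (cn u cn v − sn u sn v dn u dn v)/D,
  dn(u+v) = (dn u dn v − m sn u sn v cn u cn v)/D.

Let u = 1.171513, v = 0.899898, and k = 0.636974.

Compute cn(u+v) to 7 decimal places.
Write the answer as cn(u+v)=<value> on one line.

cn(u+v)=-0.2228465

sn u = 0.8862390851604901, cn u = 0.4632281122016426, dn u = 0.8254253709108443
sn v = 0.7567224179360972, cn v = 0.6537363246699289, dn v = 0.8761643365243268
m = k² = 0.405735876676
D = 1 − m·sn²u·sn²v = 0.8175186813335468
cn(u+v) = (cn u·cn v − sn u·sn v·dn u·dn v)/D = -0.1821811706485856/0.8175186813335468 = -0.222846492451291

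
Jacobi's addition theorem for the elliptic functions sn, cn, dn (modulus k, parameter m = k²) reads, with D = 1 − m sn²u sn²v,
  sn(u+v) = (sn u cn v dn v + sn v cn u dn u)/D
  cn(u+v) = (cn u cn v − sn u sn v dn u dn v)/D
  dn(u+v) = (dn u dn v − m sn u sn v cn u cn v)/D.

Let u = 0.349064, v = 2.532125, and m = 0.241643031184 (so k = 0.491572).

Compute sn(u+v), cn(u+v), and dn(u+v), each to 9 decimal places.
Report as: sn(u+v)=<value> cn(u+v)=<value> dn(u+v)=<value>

sn(u+v)=0.459147678 cn(u+v)=-0.888359955 dn(u+v)=0.974195894

sn u = 0.3404491550490984, cn u = 0.9402629274975989, dn u = 0.9858966542789755
sn v = 0.7245461034013285, cn v = -0.6892263373130422, dn v = 0.9344224790358605
m = k² = 0.241643031184
D = 1 − m·sn²u·sn²v = 0.9852968344720255
sn(u+v) = (sn u·cn v·dn v + sn v·cn u·dn u)/D = 0.4523967540067443/0.9852968344720255 = 0.4591476783229113
cn(u+v) = (cn u·cn v − sn u·sn v·dn u·dn v)/D = -0.8752982514461886/0.9852968344720255 = -0.888359954911679
dn(u+v) = (dn u·dn v − m·sn u·sn v·cn u·cn v)/D = 0.9598721305942471/0.9852968344720255 = 0.974195894081602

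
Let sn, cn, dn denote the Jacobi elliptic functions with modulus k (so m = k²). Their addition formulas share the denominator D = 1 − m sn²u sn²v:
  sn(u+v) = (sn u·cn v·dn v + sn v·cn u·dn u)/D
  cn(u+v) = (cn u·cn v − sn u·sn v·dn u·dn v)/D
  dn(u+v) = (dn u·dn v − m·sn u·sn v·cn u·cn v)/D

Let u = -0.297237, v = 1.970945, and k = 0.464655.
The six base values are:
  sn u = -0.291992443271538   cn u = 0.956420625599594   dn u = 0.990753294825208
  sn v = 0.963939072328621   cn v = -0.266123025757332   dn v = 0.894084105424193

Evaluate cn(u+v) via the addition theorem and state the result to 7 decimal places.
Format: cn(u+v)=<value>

cn(u+v)=-0.0052915

m = k² = 0.215904269025
D = 1 − m·sn²u·sn²v = 0.9828957662723339
cn(u+v) = (cn u·cn v − sn u·sn v·dn u·dn v)/D = -0.005200970848019578/0.9828957662723339 = -0.005291477516221725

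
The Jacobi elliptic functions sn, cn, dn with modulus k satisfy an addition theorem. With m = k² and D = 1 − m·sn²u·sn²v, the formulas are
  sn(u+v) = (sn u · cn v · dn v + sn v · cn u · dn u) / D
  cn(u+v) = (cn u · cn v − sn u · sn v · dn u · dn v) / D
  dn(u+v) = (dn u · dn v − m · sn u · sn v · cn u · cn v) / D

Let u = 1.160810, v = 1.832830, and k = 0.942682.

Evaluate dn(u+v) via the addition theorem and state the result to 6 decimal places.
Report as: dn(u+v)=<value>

dn(u+v)=0.366137

sn u = 0.8334819029935626, cn u = 0.5525467558335941, dn u = 0.6185970660788441
sn v = 0.9692622161580995, cn v = 0.2460299907090385, dn v = 0.4063757674016021
m = k² = 0.888649353124
D = 1 − m·sn²u·sn²v = 0.420030246226631
dn(u+v) = (dn u·dn v − m·sn u·sn v·cn u·cn v)/D = 0.1537884411991221/0.420030246226631 = 0.3661365879735817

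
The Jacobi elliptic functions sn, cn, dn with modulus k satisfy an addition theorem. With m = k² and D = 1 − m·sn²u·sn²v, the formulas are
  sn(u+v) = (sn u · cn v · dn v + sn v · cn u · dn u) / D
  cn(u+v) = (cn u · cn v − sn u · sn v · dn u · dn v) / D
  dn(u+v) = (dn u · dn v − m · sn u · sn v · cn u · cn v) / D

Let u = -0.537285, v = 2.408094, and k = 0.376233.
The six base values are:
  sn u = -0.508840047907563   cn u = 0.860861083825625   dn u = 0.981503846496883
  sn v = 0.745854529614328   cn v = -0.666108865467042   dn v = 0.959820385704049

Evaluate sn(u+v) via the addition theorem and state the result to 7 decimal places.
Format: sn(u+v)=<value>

m = k² = 0.141551270289
D = 1 − m·sn²u·sn²v = 0.9796115315299973
sn(u+v) = (sn u·cn v·dn v + sn v·cn u·dn u)/D = 0.9555254547719028/0.9796115315299973 = 0.9754126243078459

sn(u+v)=0.9754126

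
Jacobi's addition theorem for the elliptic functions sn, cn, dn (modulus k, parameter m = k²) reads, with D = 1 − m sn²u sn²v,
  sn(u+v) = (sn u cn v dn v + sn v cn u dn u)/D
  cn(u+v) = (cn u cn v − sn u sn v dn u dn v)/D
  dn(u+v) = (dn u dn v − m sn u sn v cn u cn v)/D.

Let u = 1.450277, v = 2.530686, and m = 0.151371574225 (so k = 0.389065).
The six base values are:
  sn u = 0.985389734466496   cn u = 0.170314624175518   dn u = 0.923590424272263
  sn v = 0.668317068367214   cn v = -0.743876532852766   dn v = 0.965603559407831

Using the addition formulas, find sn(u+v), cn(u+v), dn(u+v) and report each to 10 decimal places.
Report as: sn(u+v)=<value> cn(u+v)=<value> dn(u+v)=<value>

sn(u+v)=-0.6450126923 cn(u+v)=-0.7641718568 dn(u+v)=0.9679995674

m = k² = 0.151371574225
D = 1 − m·sn²u·sn²v = 0.9343513952395038
sn(u+v) = (sn u·cn v·dn v + sn v·cn u·dn u)/D = -0.6026685090005657/0.9343513952395038 = -0.6450126923030737
cn(u+v) = (cn u·cn v − sn u·sn v·dn u·dn v)/D = -0.7140050406299962/0.9343513952395038 = -0.7641718568279915
dn(u+v) = (dn u·dn v − m·sn u·sn v·cn u·cn v)/D = 0.9044517463453577/0.9343513952395038 = 0.9679995673506948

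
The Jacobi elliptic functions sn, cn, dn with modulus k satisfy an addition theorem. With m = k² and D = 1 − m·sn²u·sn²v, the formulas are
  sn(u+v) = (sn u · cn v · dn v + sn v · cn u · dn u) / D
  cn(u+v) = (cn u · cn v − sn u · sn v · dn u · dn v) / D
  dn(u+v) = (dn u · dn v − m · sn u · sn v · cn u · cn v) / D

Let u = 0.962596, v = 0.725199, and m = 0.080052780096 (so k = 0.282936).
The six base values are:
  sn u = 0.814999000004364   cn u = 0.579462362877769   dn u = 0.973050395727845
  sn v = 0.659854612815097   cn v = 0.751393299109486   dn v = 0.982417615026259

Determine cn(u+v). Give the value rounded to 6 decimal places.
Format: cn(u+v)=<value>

cn(u+v)=-0.080548

m = k² = 0.080052780096
D = 1 − m·sn²u·sn²v = 0.9768480761861327
cn(u+v) = (cn u·cn v − sn u·sn v·dn u·dn v)/D = -0.07868308320215613/0.9768480761861327 = -0.08054792256883509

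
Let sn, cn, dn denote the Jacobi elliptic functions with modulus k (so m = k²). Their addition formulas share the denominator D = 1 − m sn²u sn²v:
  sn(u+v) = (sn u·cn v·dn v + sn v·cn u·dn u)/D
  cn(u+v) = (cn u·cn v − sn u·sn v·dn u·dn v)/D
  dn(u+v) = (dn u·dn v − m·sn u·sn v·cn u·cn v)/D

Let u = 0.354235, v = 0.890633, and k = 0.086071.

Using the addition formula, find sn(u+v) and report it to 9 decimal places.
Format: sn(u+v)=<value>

sn(u+v)=0.946794096

sn u = 0.3468227668292506, cn u = 0.9379306842240013, dn u = 0.9995543481827152
sn v = 0.7770019901549495, cn v = 0.6294981392309653, dn v = 0.9977612047091358
m = k² = 0.007408217041
D = 1 − m·sn²u·sn²v = 0.9994620112960055
sn(u+v) = (sn u·cn v·dn v + sn v·cn u·dn u)/D = 0.9462847317860271/0.9994620112960055 = 0.9467940963148531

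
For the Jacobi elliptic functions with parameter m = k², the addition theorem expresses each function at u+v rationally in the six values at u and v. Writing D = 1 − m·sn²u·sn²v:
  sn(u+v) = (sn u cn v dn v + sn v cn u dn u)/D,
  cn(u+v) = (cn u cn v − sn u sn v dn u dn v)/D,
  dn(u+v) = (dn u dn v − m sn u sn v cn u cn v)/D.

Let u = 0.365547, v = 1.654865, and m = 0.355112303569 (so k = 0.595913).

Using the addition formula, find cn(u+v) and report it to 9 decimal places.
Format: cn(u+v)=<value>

sn u = 0.3548356232900031, cn u = 0.9349287034017059, dn u = 0.9773885648011784
sn v = 0.9972248940988015, cn v = 0.07444803952848075, dn v = 0.8042735294251829
m = k² = 0.355112303569
D = 1 − m·sn²u·sn²v = 0.9555362210839835
cn(u+v) = (cn u·cn v − sn u·sn v·dn u·dn v)/D = -0.2085542622248631/0.9555362210839835 = -0.2182588766632772

cn(u+v)=-0.218258877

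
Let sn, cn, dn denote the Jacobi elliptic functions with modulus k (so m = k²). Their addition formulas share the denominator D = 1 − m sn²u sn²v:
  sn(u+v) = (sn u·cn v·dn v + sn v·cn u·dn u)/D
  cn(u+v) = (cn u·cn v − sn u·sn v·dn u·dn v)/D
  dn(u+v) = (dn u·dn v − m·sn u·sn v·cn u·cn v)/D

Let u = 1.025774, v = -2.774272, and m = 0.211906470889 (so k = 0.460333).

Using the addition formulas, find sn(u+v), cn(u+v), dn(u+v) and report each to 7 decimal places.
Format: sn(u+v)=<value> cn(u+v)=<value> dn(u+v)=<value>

sn u = 0.8387585298136264, cn u = 0.5445035616640942, dn u = 0.9224534863563451
sn v = -0.5238444029184186, cn v = -0.8518139711997247, dn v = 0.9704896281798349
m = k² = 0.211906470889
D = 1 − m·sn²u·sn²v = 0.9590906353814023
sn(u+v) = (sn u·cn v·dn v + sn v·cn u·dn u)/D = -0.9564982221624169/0.9590906353814023 = -0.9972970091424628
cn(u+v) = (cn u·cn v − sn u·sn v·dn u·dn v)/D = -0.07046983664262191/0.9590906353814023 = -0.07347568002746489
dn(u+v) = (dn u·dn v − m·sn u·sn v·cn u·cn v)/D = 0.8520469351092354/0.9590906353814023 = 0.8883904228409041

sn(u+v)=-0.9972970 cn(u+v)=-0.0734757 dn(u+v)=0.8883904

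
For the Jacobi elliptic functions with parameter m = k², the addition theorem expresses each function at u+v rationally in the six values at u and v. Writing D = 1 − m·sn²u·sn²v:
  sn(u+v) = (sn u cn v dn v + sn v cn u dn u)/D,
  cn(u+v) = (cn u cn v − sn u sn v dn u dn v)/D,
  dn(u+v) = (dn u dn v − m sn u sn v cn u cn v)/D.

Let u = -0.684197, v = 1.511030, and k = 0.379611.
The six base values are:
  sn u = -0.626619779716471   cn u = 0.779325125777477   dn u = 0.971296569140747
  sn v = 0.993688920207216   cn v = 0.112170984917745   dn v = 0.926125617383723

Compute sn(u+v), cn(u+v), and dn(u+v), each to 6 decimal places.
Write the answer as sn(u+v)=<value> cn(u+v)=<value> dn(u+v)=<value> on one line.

m = k² = 0.144104511321
D = 1 − m·sn²u·sn²v = 0.9441289708775239
sn(u+v) = (sn u·cn v·dn v + sn v·cn u·dn u)/D = 0.6870825782845909/0.9441289708775239 = 0.7277422889014619
cn(u+v) = (cn u·cn v − sn u·sn v·dn u·dn v)/D = 0.6475315005990453/0.9441289708775239 = 0.6858506841466743
dn(u+v) = (dn u·dn v − m·sn u·sn v·cn u·cn v)/D = 0.9073865218839871/0.9441289708775239 = 0.9610832310765907

sn(u+v)=0.727742 cn(u+v)=0.685851 dn(u+v)=0.961083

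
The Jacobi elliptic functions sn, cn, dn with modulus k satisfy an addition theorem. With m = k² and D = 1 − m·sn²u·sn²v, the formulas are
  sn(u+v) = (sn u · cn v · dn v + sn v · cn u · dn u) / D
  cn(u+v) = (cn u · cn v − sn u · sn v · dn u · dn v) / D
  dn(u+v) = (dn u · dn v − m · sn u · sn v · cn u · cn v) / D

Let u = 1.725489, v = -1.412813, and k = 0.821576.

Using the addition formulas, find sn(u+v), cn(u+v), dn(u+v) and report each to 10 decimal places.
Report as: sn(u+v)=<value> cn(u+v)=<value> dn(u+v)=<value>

sn u = 0.9836054935596277, cn u = 0.1803336713964453, dn u = 0.5890361744305154
sn v = -0.9311643869298075, cn v = 0.3645996222072039, dn v = 0.6440037745208534
m = k² = 0.674987123776
D = 1 − m·sn²u·sn²v = 0.4337736251663606
sn(u+v) = (sn u·cn v·dn v + sn v·cn u·dn u)/D = 0.1320429181142203/0.4337736251663606 = 0.3044051331234796
cn(u+v) = (cn u·cn v − sn u·sn v·dn u·dn v)/D = 0.4131878817993669/0.4337736251663606 = 0.9525426577996791
dn(u+v) = (dn u·dn v − m·sn u·sn v·cn u·cn v)/D = 0.4199892059802602/0.4337736251663606 = 0.9682220900802491

sn(u+v)=0.3044051331 cn(u+v)=0.9525426578 dn(u+v)=0.9682220901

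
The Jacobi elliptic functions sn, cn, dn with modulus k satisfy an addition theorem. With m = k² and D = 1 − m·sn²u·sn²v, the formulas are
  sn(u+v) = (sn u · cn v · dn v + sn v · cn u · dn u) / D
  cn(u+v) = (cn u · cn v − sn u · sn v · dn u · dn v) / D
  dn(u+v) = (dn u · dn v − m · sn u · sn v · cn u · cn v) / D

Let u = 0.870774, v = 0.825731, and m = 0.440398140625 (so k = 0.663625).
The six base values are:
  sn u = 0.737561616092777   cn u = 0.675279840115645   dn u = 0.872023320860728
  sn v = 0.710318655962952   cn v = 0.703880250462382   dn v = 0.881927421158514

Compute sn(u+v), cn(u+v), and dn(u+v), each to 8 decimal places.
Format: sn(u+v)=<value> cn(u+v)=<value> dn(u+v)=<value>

m = k² = 0.440398140625
D = 1 − m·sn²u·sn²v = 0.8791216470996703
sn(u+v) = (sn u·cn v·dn v + sn v·cn u·dn u)/D = 0.8761351583415667/0.8791216470996703 = 0.9966028720053063
cn(u+v) = (cn u·cn v − sn u·sn v·dn u·dn v)/D = 0.07240203531003141/0.8791216470996703 = 0.08235724321985992
dn(u+v) = (dn u·dn v − m·sn u·sn v·cn u·cn v)/D = 0.6593933679169624/0.8791216470996703 = 0.7500593007718348

sn(u+v)=0.99660287 cn(u+v)=0.08235724 dn(u+v)=0.75005930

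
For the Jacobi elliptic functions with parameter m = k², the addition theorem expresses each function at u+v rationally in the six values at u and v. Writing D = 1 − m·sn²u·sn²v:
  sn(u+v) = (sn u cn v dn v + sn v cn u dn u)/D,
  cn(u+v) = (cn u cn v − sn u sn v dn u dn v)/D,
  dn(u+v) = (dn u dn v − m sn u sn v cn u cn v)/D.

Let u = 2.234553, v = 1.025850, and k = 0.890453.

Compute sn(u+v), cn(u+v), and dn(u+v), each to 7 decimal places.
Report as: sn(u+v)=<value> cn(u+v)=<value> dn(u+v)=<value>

sn u = 0.9999951670571881, cn u = 0.00310899698719222, dn u = 0.4550836394735105
sn v = 0.7905256201964058, cn v = 0.612428970422765, dn v = 0.7102734072996029
m = k² = 0.792906545209
D = 1 − m·sn²u·sn²v = 0.5044931026647044
sn(u+v) = (sn u·cn v·dn v + sn v·cn u·dn u)/D = 0.4361083873299048/0.5044931026647044 = 0.8644486614909196
cn(u+v) = (cn u·cn v − sn u·sn v·dn u·dn v)/D = -0.2536193311574844/0.5044931026647044 = -0.5027211072220437
dn(u+v) = (dn u·dn v − m·sn u·sn v·cn u·cn v)/D = 0.3220403361862842/0.5044931026647044 = 0.6383443787145654

sn(u+v)=0.8644487 cn(u+v)=-0.5027211 dn(u+v)=0.6383444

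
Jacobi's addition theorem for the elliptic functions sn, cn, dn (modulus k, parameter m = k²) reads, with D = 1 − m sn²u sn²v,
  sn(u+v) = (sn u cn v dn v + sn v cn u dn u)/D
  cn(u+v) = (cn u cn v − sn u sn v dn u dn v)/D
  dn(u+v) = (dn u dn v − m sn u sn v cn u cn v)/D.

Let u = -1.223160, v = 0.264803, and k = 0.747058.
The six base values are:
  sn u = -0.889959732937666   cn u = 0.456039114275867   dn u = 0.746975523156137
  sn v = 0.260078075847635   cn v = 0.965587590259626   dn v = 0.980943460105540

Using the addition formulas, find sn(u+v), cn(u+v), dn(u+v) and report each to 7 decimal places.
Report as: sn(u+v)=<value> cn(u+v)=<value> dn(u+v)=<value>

m = k² = 0.558095655364
D = 1 − m·sn²u·sn²v = 0.970100987649754
sn(u+v) = (sn u·cn v·dn v + sn v·cn u·dn u)/D = -0.7543625287993873/0.970100987649754 = -0.7776123706738694
cn(u+v) = (cn u·cn v − sn u·sn v·dn u·dn v)/D = 0.6099451626026898/0.970100987649754 = 0.6287439868300648
dn(u+v) = (dn u·dn v − m·sn u·sn v·cn u·cn v)/D = 0.7896229708268315/0.970100987649754 = 0.8139595576949537

sn(u+v)=-0.7776124 cn(u+v)=0.6287440 dn(u+v)=0.8139596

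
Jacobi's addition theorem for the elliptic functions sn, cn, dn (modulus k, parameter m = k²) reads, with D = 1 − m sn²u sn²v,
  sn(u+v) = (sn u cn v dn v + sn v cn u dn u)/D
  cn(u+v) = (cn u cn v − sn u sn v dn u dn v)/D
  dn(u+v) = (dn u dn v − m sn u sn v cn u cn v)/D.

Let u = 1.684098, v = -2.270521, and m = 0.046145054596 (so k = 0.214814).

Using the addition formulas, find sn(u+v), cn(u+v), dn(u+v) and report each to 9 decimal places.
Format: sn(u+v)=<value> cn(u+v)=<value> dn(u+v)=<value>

sn(u+v)=-0.552179450 cn(u+v)=0.833725287 dn(u+v)=0.992940217

sn u = 0.9957258218682951, cn u = -0.09235847370278674, dn u = 0.9768564719368944
sn v = -0.7854395208322175, cn v = -0.618938413022537, dn v = 0.985663437755632
m = k² = 0.046145054596
D = 1 − m·sn²u·sn²v = 0.9717752435449873
sn(u+v) = (sn u·cn v·dn v + sn v·cn u·dn u)/D = -0.5365943199857821/0.9717752435449873 = -0.5521794504954797
cn(u+v) = (cn u·cn v − sn u·sn v·dn u·dn v)/D = 0.8101935939798065/0.9717752435449873 = 0.8337252871602912
dn(u+v) = (dn u·dn v − m·sn u·sn v·cn u·cn v)/D = 0.964914720863716/0.9717752435449873 = 0.9929402166531383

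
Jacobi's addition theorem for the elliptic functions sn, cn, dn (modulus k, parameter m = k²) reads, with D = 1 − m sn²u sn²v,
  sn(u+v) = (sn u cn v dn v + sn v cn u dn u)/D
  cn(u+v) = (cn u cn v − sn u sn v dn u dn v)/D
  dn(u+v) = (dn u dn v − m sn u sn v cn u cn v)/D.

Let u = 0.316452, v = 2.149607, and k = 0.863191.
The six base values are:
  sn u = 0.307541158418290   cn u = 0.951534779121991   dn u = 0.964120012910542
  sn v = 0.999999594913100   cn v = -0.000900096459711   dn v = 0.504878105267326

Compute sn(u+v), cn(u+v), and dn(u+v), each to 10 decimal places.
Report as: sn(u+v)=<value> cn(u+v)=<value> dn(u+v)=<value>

m = k² = 0.745098702481
D = 1 − m·sn²u·sn²v = 0.9295274563896659
sn(u+v) = (sn u·cn v·dn v + sn v·cn u·dn u)/D = 0.9172535932127483/0.9295274563896659 = 0.9867955883470189
cn(u+v) = (cn u·cn v − sn u·sn v·dn u·dn v)/D = -0.150556095594115/0.9295274563896659 = -0.161970573928911
dn(u+v) = (dn u·dn v − m·sn u·sn v·cn u·cn v)/D = 0.4869593448275246/0.9295274563896659 = 0.5238783873247818

sn(u+v)=0.9867955883 cn(u+v)=-0.1619705739 dn(u+v)=0.5238783873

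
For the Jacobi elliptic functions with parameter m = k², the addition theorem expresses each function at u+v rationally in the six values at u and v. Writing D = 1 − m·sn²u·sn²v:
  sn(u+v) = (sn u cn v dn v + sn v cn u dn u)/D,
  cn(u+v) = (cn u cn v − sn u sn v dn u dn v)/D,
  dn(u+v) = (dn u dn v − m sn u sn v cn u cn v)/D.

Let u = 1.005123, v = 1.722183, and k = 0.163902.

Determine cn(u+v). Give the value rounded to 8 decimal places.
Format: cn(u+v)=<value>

cn(u+v)=-0.90672084

sn u = 0.8422334994094395, cn u = 0.5391129125447931, dn u = 0.9904261313696854
sn v = 0.9903848570973987, cn v = -0.1383395635101003, dn v = 0.9867371740331276
m = k² = 0.026863865604
D = 1 − m·sn²u·sn²v = 0.9813086137789771
cn(u+v) = (cn u·cn v − sn u·sn v·dn u·dn v)/D = -0.8897729713962342/0.9813086137789771 = -0.9067208408267782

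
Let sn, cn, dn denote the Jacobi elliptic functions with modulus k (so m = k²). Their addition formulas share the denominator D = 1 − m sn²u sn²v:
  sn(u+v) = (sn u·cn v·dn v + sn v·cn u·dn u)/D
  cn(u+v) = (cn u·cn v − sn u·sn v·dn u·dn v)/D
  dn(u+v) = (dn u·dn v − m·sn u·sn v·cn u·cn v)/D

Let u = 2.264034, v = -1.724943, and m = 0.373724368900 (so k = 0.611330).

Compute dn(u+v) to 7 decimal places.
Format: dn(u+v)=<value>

sn u = 0.9190046999440098, cn u = -0.3942465744693547, dn u = 0.8272628027732895
sn v = -0.9996211572048335, cn v = 0.027523482128348, dn v = 0.7915546367948671
m = k² = 0.3737243689
D = 1 − m·sn²u·sn²v = 0.684602852593927
dn(u+v) = (dn u·dn v − m·sn u·sn v·cn u·cn v)/D = 0.6510982817764008/0.684602852593927 = 0.9510598433959499

dn(u+v)=0.9510598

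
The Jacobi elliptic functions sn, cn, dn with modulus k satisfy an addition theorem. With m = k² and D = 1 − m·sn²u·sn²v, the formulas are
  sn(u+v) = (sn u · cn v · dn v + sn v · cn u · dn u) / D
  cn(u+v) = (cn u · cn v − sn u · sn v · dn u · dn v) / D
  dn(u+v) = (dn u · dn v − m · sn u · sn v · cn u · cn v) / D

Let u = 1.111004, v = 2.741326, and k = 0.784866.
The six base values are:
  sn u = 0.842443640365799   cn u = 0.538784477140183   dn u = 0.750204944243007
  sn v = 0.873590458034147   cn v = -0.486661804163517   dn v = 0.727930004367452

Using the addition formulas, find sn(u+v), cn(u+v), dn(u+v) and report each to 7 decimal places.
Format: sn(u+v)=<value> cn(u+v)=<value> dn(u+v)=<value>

m = k² = 0.616014637956
D = 1 − m·sn²u·sn²v = 0.6663520138546203
sn(u+v) = (sn u·cn v·dn v + sn v·cn u·dn u)/D = 0.05466371000877813/0.6663520138546203 = 0.08203428349014377
cn(u+v) = (cn u·cn v − sn u·sn v·dn u·dn v)/D = -0.6641060797614974/0.6663520138546203 = -0.9966295080581644
dn(u+v) = (dn u·dn v − m·sn u·sn v·cn u·cn v)/D = 0.6649693827341952/0.6663520138546203 = 0.99792507399741

sn(u+v)=0.0820343 cn(u+v)=-0.9966295 dn(u+v)=0.9979251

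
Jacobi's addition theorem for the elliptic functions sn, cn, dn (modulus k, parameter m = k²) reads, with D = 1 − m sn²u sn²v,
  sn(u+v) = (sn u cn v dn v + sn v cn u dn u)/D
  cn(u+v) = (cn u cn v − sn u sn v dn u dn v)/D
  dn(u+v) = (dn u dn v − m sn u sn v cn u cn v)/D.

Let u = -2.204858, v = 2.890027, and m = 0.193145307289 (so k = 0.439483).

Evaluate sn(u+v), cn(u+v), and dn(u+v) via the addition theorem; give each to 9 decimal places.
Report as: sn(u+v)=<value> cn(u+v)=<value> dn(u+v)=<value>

sn(u+v)=0.625499260 cn(u+v)=0.780224760 dn(u+v)=0.961473884

sn u = -0.8788228329575988, cn u = -0.4771482246350503, dn u = 0.9224034732915348
sn v = 0.4077645664958799, cn v = -0.9130871033534682, dn v = 0.9838116459611711
m = k² = 0.193145307289
D = 1 − m·sn²u·sn²v = 0.9751969097715319
sn(u+v) = (sn u·cn v·dn v + sn v·cn u·dn u)/D = 0.6099849454683549/0.9751969097715319 = 0.6254992600532969
cn(u+v) = (cn u·cn v − sn u·sn v·dn u·dn v)/D = 0.7608727746015844/0.9751969097715319 = 0.7802247597152875
dn(u+v) = (dn u·dn v − m·sn u·sn v·cn u·cn v)/D = 0.9376263602047171/0.9751969097715319 = 0.9614738836943025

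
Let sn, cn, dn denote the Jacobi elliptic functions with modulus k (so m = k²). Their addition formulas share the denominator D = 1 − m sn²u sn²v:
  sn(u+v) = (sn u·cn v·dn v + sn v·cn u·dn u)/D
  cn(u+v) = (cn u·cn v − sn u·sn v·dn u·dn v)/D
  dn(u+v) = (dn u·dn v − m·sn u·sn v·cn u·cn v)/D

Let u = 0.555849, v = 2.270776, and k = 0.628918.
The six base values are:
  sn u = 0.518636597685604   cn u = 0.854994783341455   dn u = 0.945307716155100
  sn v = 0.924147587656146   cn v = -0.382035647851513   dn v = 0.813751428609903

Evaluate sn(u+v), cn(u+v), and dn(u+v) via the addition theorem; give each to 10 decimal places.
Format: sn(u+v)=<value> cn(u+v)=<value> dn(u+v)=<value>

m = k² = 0.395537850724
D = 1 − m·sn²u·sn²v = 0.9091349150623609
sn(u+v) = (sn u·cn v·dn v + sn v·cn u·dn u)/D = 0.5856919197085826/0.9091349150623609 = 0.6442299267193009
cn(u+v) = (cn u·cn v − sn u·sn v·dn u·dn v)/D = -0.6953353643915441/0.9091349150623609 = -0.7648318779439336
dn(u+v) = (dn u·dn v − m·sn u·sn v·cn u·cn v)/D = 0.8311696321138564/0.9091349150623609 = 0.914242339990697

sn(u+v)=0.6442299267 cn(u+v)=-0.7648318779 dn(u+v)=0.9142423400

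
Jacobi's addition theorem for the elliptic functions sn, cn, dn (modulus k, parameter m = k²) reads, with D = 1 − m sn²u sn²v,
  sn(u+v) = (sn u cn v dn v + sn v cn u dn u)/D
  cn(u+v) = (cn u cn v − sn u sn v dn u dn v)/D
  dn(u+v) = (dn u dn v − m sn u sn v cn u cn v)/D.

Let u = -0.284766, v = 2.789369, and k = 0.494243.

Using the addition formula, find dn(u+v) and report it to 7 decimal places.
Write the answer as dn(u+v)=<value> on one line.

dn(u+v)=0.9300163

sn u = -0.2800458215567201, cn u = 0.9599866341926963, dn u = 0.9903749197797326
sn v = 0.5385366101679276, cn v = -0.8426021122147971, dn v = 0.9639266686263169
m = k² = 0.244276143049
D = 1 − m·sn²u·sn²v = 0.9944439043569209
dn(u+v) = (dn u·dn v − m·sn u·sn v·cn u·cn v)/D = 0.9248490132933483/0.9944439043569209 = 0.930016272653833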